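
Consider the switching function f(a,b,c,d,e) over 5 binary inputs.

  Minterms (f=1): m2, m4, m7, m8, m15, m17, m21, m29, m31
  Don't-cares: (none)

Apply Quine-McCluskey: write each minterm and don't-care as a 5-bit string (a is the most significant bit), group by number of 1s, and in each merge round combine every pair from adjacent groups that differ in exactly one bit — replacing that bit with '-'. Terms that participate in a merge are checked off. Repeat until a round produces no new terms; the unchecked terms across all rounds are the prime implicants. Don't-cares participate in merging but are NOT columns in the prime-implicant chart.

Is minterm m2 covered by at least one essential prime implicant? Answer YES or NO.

YES

[col 0] 00010, 00100, 00111*, 01000, 01111*, 10001*, 10101*, 11101*, 11111*
[col 1] -1111, 0-111, 1-101, 10-01, 111-1
Prime implicants: -1111, 0-111, 00010, 00100, 01000, 1-101, 10-01, 111-1
PI chart (minterm → PIs covering it):
  2 | 00010  (sole → essential)
  4 | 00100  (sole → essential)
  7 | 0-111  (sole → essential)
  8 | 01000  (sole → essential)
  15 | -1111,0-111
  17 | 10-01  (sole → essential)
  21 | 1-101,10-01
  29 | 1-101,111-1
  31 | -1111,111-1
Essential prime implicants: 0-111, 00010, 00100, 01000, 10-01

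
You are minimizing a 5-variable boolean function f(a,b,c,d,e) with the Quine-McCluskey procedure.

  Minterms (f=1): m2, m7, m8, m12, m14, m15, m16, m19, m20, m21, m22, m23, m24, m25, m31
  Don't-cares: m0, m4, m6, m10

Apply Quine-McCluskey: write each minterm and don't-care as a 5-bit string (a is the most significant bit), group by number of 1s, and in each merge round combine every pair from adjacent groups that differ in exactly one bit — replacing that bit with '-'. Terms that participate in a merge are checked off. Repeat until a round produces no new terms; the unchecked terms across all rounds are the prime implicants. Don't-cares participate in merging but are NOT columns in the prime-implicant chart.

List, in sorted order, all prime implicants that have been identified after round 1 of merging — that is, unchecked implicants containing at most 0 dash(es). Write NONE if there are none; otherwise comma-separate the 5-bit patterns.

Round 0: 00000✓ 00010✓ 00100✓ 00110✓ 00111✓ 01000✓ 01010✓ 01100✓ 01110✓ 01111✓ 10000✓ 10011✓ 10100✓ 10101✓ 10110✓ 10111✓ 11000✓ 11001✓ 11111✓
Round 1: -0000✓ -0100✓ -0110✓ -0111✓ -1000✓ -1111✓ 0-000✓ 0-010✓ 0-100✓ 0-110✓ 0-111✓ 00-00✓ 00-10✓ 000-0✓ 001-0✓ 0011-✓ 01-00✓ 01-10✓ 010-0✓ 011-0✓ 0111-✓ 1-000✓ 1-111✓ 10-00✓ 10-11 101-0✓ 101-1✓ 1010-✓ 1011-✓ 1100-
Round 2: --000 --111 -0-00 -01-0 -011- 0--00✓ 0--10✓ 0-0-0✓ 0-1-0✓ 0-11- 00--0✓ 01--0✓ 101--
Round 3: 0---0
PIs = {--000, --111, -0-00, -01-0, -011-, 0---0, 0-11-, 10-11, 101--, 1100-}

NONE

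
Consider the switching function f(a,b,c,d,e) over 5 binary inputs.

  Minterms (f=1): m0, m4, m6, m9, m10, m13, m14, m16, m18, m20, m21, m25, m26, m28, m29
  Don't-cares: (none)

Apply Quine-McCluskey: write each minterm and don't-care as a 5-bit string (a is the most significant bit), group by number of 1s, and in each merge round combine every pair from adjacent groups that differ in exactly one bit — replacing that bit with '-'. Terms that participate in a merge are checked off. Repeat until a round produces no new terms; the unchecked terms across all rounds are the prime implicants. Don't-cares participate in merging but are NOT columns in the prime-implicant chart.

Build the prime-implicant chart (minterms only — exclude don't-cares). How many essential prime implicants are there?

[col 0] 00000*, 00100*, 00110*, 01001*, 01010*, 01101*, 01110*, 10000*, 10010*, 10100*, 10101*, 11001*, 11010*, 11100*, 11101*
[col 1] -0000*, -0100*, -1001*, -1010, -1101*, 0-110, 00-00*, 001-0, 01-01*, 01-10, 1-010, 1-100*, 1-101*, 10-00*, 100-0, 1010-*, 11-01*, 1110-*
[col 2] -0-00, -1-01, 1-10-
Prime implicants: -0-00, -1-01, -1010, 0-110, 001-0, 01-10, 1-010, 1-10-, 100-0
PI chart (minterm → PIs covering it):
  0 | -0-00  (sole → essential)
  4 | -0-00,001-0
  6 | 0-110,001-0
  9 | -1-01  (sole → essential)
  10 | -1010,01-10
  13 | -1-01  (sole → essential)
  14 | 0-110,01-10
  16 | -0-00,100-0
  18 | 1-010,100-0
  20 | -0-00,1-10-
  21 | 1-10-  (sole → essential)
  25 | -1-01  (sole → essential)
  26 | -1010,1-010
  28 | 1-10-  (sole → essential)
  29 | -1-01,1-10-
Essential prime implicants: -0-00, -1-01, 1-10-

3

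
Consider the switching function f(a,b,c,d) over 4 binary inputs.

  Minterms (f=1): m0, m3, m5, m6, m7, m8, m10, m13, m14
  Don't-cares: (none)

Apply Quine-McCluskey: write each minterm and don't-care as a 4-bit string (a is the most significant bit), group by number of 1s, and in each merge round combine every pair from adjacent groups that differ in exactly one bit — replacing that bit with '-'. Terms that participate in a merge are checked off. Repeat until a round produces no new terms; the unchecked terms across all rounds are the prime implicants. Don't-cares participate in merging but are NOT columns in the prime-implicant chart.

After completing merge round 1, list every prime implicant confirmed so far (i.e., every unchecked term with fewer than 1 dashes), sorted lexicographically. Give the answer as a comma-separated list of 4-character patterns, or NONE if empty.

NONE

size-2^0 implicants → 0000(✓)  0011(✓)  0101(✓)  0110(✓)  0111(✓)  1000(✓)  1010(✓)  1101(✓)  1110(✓)
size-2^1 implicants → -000  -101  -110  0-11  01-1  011-  1-10  10-0
Unchecked terms (primes): -000, -101, -110, 0-11, 01-1, 011-, 1-10, 10-0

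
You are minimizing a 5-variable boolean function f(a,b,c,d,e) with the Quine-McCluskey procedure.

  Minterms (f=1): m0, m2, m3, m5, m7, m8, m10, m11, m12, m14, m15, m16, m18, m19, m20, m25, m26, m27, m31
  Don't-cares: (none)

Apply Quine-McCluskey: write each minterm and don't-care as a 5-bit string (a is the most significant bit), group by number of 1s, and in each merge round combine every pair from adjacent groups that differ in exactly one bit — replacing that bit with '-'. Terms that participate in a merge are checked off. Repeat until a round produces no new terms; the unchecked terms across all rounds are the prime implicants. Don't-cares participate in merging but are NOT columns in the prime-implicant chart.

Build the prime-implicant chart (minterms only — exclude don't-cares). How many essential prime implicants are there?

[col 0] 00000*, 00010*, 00011*, 00101*, 00111*, 01000*, 01010*, 01011*, 01100*, 01110*, 01111*, 10000*, 10010*, 10011*, 10100*, 11001*, 11010*, 11011*, 11111*
[col 1] -0000*, -0010*, -0011*, -1010*, -1011*, -1111*, 0-000*, 0-010*, 0-011*, 0-111*, 00-11*, 000-0*, 0001-*, 001-1, 01-00*, 01-10*, 01-11*, 010-0*, 0101-*, 011-0*, 0111-*, 1-010*, 1-011*, 10-00, 100-0*, 1001-*, 11-11*, 110-1, 1101-*
[col 2] --010*, --011*, -00-0, -001-*, -1-11, -101-*, 0--11, 0-0-0, 0-01-*, 01--0, 01-1-, 1-01-*
[col 3] --01-
Prime implicants: --01-, -00-0, -1-11, 0--11, 0-0-0, 001-1, 01--0, 01-1-, 10-00, 110-1
PI chart (minterm → PIs covering it):
  0 | -00-0,0-0-0
  2 | --01-,-00-0,0-0-0
  3 | --01-,0--11
  5 | 001-1  (sole → essential)
  7 | 0--11,001-1
  8 | 0-0-0,01--0
  10 | --01-,0-0-0,01--0,01-1-
  11 | --01-,-1-11,0--11,01-1-
  12 | 01--0  (sole → essential)
  14 | 01--0,01-1-
  15 | -1-11,0--11,01-1-
  16 | -00-0,10-00
  18 | --01-,-00-0
  19 | --01-  (sole → essential)
  20 | 10-00  (sole → essential)
  25 | 110-1  (sole → essential)
  26 | --01-  (sole → essential)
  27 | --01-,-1-11,110-1
  31 | -1-11  (sole → essential)
Essential prime implicants: --01-, -1-11, 001-1, 01--0, 10-00, 110-1

6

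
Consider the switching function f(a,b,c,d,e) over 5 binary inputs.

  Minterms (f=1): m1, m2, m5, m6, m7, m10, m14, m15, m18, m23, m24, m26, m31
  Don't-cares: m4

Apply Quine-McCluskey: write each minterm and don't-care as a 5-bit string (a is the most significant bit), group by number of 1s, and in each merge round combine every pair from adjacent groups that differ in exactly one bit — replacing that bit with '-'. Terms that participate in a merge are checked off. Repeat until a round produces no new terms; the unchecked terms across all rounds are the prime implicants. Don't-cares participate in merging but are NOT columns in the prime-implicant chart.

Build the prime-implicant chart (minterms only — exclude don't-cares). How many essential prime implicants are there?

4

Round 0: 00001✓ 00010✓ 00100✓ 00101✓ 00110✓ 00111✓ 01010✓ 01110✓ 01111✓ 10010✓ 10111✓ 11000✓ 11010✓ 11111✓
Round 1: -0010✓ -0111✓ -1010✓ -1111✓ 0-010✓ 0-110✓ 0-111✓ 00-01 00-10✓ 001-0✓ 001-1✓ 0010-✓ 0011-✓ 01-10✓ 0111-✓ 1-010✓ 1-111✓ 110-0
Round 2: --010 --111 0--10 0-11- 001--
PIs = {--010, --111, 0--10, 0-11-, 00-01, 001--, 110-0}
Coverage chart:
  m1: 00-01 ←essential
  m2: --010,0--10
  m5: 00-01,001--
  m6: 0--10,0-11-,001--
  m7: --111,0-11-,001--
  m10: --010,0--10
  m14: 0--10,0-11-
  m15: --111,0-11-
  m18: --010 ←essential
  m23: --111 ←essential
  m24: 110-0 ←essential
  m26: --010,110-0
  m31: --111 ←essential
Essential: --010, --111, 00-01, 110-0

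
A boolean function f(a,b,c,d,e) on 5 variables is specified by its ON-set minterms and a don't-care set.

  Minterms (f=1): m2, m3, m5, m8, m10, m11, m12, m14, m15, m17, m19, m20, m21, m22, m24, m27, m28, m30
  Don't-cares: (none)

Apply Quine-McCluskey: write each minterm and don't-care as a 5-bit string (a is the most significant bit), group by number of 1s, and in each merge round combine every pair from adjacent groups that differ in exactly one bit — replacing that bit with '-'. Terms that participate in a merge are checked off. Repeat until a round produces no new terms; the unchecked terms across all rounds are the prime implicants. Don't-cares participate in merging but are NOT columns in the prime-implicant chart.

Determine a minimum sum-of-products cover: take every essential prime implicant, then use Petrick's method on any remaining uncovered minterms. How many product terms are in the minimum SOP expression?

7

Round 0: 00010✓ 00011✓ 00101✓ 01000✓ 01010✓ 01011✓ 01100✓ 01110✓ 01111✓ 10001✓ 10011✓ 10100✓ 10101✓ 10110✓ 11000✓ 11011✓ 11100✓ 11110✓
Round 1: -0011✓ -0101 -1000✓ -1011✓ -1100✓ -1110✓ 0-010✓ 0-011✓ 0001-✓ 01-00✓ 01-10✓ 01-11✓ 010-0✓ 0101-✓ 011-0✓ 0111-✓ 1-011✓ 1-100✓ 1-110✓ 10-01 100-1 101-0✓ 1010- 11-00✓ 111-0✓
Round 2: --011 -1-00 -11-0 0-01- 01--0 01-1- 1-1-0
PIs = {--011, -0101, -1-00, -11-0, 0-01-, 01--0, 01-1-, 1-1-0, 10-01, 100-1, 1010-}
Coverage chart:
  m2: 0-01- ←essential
  m3: --011,0-01-
  m5: -0101 ←essential
  m8: -1-00,01--0
  m10: 0-01-,01--0,01-1-
  m11: --011,0-01-,01-1-
  m12: -1-00,-11-0,01--0
  m14: -11-0,01--0,01-1-
  m15: 01-1- ←essential
  m17: 10-01,100-1
  m19: --011,100-1
  m20: 1-1-0,1010-
  m21: -0101,10-01,1010-
  m22: 1-1-0 ←essential
  m24: -1-00 ←essential
  m27: --011 ←essential
  m28: -1-00,-11-0,1-1-0
  m30: -11-0,1-1-0
Essential: --011, -0101, -1-00, 0-01-, 01-1-, 1-1-0
Petrick residual → 10-01
Min cover (7 terms): c'de + b'cd'e + bd'e' + a'c'd + a'bd + ace' + ab'd'e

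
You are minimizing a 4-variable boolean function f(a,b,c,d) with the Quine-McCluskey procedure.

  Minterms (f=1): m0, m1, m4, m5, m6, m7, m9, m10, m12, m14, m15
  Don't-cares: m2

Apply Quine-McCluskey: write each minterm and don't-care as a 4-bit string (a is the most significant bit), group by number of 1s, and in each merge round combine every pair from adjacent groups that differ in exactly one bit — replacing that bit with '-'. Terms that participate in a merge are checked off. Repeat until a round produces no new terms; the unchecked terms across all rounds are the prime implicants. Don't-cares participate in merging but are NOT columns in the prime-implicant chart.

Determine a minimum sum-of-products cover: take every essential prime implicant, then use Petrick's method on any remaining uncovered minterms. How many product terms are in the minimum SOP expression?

5

Round 0: 0000✓ 0001✓ 0010✓ 0100✓ 0101✓ 0110✓ 0111✓ 1001✓ 1010✓ 1100✓ 1110✓ 1111✓
Round 1: -001 -010✓ -100✓ -110✓ -111✓ 0-00✓ 0-01✓ 0-10✓ 00-0✓ 000-✓ 01-0✓ 01-1✓ 010-✓ 011-✓ 1-10✓ 11-0✓ 111-✓
Round 2: --10 -1-0 -11- 0--0 0-0- 01--
PIs = {--10, -001, -1-0, -11-, 0--0, 0-0-, 01--}
Coverage chart:
  m0: 0--0,0-0-
  m1: -001,0-0-
  m4: -1-0,0--0,0-0-,01--
  m5: 0-0-,01--
  m6: --10,-1-0,-11-,0--0,01--
  m7: -11-,01--
  m9: -001 ←essential
  m10: --10 ←essential
  m12: -1-0 ←essential
  m14: --10,-1-0,-11-
  m15: -11- ←essential
Essential: --10, -001, -1-0, -11-
Petrick residual → 0-0-
Min cover (5 terms): cd' + b'c'd + bd' + bc + a'c'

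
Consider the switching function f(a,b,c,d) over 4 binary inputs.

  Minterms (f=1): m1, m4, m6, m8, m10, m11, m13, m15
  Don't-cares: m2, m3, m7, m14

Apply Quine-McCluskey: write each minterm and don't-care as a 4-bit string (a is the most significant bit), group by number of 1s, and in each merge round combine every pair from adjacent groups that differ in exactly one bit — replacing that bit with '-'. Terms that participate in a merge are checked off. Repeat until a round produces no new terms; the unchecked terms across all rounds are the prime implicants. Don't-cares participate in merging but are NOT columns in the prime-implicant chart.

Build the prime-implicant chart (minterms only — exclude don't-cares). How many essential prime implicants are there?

Round 0: 0001✓ 0010✓ 0011✓ 0100✓ 0110✓ 0111✓ 1000✓ 1010✓ 1011✓ 1101✓ 1110✓ 1111✓
Round 1: -010✓ -011✓ -110✓ -111✓ 0-10✓ 0-11✓ 00-1 001-✓ 01-0 011-✓ 1-10✓ 1-11✓ 10-0 101-✓ 11-1 111-✓
Round 2: --10✓ --11✓ -01-✓ -11-✓ 0-1-✓ 1-1-✓
Round 3: --1-
PIs = {--1-, 00-1, 01-0, 10-0, 11-1}
Coverage chart:
  m1: 00-1 ←essential
  m4: 01-0 ←essential
  m6: --1-,01-0
  m8: 10-0 ←essential
  m10: --1-,10-0
  m11: --1- ←essential
  m13: 11-1 ←essential
  m15: --1-,11-1
Essential: --1-, 00-1, 01-0, 10-0, 11-1

5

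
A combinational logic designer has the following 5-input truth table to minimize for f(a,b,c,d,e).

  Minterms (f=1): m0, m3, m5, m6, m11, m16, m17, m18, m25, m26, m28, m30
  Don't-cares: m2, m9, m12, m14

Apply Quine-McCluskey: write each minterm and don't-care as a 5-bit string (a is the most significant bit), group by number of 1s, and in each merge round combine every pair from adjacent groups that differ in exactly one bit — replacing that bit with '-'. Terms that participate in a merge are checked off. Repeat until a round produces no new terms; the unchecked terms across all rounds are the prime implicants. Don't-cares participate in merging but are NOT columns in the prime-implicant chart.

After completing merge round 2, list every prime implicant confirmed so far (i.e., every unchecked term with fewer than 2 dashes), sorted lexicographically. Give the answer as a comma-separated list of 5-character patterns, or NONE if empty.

-1001, 0-011, 0-110, 00-10, 0001-, 00101, 010-1, 1-001, 1-010, 1000-, 11-10

[col 0] 00000*, 00010*, 00011*, 00101, 00110*, 01001*, 01011*, 01100*, 01110*, 10000*, 10001*, 10010*, 11001*, 11010*, 11100*, 11110*
[col 1] -0000*, -0010*, -1001, -1100*, -1110*, 0-011, 0-110, 00-10, 000-0*, 0001-, 010-1, 011-0*, 1-001, 1-010, 100-0*, 1000-, 11-10, 111-0*
[col 2] -00-0, -11-0
Prime implicants: -00-0, -1001, -11-0, 0-011, 0-110, 00-10, 0001-, 00101, 010-1, 1-001, 1-010, 1000-, 11-10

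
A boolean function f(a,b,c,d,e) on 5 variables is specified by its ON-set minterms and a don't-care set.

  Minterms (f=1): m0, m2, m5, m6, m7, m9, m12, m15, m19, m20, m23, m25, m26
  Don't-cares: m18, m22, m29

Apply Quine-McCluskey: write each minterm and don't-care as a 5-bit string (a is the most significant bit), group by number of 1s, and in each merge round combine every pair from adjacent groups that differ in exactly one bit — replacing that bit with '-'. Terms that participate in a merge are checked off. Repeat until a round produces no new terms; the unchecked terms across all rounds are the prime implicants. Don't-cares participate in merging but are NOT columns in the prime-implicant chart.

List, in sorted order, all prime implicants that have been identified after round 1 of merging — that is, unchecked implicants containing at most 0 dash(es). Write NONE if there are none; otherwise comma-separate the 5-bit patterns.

01100

size-2^0 implicants → 00000(✓)  00010(✓)  00101(✓)  00110(✓)  00111(✓)  01001(✓)  01100  01111(✓)  10010(✓)  10011(✓)  10100(✓)  10110(✓)  10111(✓)  11001(✓)  11010(✓)  11101(✓)
size-2^1 implicants → -0010(✓)  -0110(✓)  -0111(✓)  -1001  0-111  00-10(✓)  000-0  001-1  0011-(✓)  1-010  10-10(✓)  10-11(✓)  1001-(✓)  101-0  1011-(✓)  11-01
size-2^2 implicants → -0-10  -011-  10-1-
Unchecked terms (primes): -0-10, -011-, -1001, 0-111, 000-0, 001-1, 01100, 1-010, 10-1-, 101-0, 11-01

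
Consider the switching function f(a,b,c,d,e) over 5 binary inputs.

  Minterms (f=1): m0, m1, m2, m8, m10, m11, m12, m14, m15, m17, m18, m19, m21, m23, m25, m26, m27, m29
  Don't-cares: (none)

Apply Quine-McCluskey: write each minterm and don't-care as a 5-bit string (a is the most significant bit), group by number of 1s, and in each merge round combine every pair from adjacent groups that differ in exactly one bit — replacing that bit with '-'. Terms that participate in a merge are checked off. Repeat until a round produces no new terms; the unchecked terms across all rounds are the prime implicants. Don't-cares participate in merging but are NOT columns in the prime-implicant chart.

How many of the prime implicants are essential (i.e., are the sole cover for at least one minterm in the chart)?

Round 0: 00000✓ 00001✓ 00010✓ 01000✓ 01010✓ 01011✓ 01100✓ 01110✓ 01111✓ 10001✓ 10010✓ 10011✓ 10101✓ 10111✓ 11001✓ 11010✓ 11011✓ 11101✓
Round 1: -0001 -0010✓ -1010✓ -1011✓ 0-000✓ 0-010✓ 000-0✓ 0000- 01-00✓ 01-10✓ 01-11✓ 010-0✓ 0101-✓ 011-0✓ 0111-✓ 1-001✓ 1-010✓ 1-011✓ 1-101✓ 10-01✓ 10-11✓ 100-1✓ 1001-✓ 101-1✓ 11-01✓ 110-1✓ 1101-✓
Round 2: --010 -101- 0-0-0 01--0 01-1- 1--01 1-0-1 1-01- 10--1
PIs = {--010, -0001, -101-, 0-0-0, 0000-, 01--0, 01-1-, 1--01, 1-0-1, 1-01-, 10--1}
Coverage chart:
  m0: 0-0-0,0000-
  m1: -0001,0000-
  m2: --010,0-0-0
  m8: 0-0-0,01--0
  m10: --010,-101-,0-0-0,01--0,01-1-
  m11: -101-,01-1-
  m12: 01--0 ←essential
  m14: 01--0,01-1-
  m15: 01-1- ←essential
  m17: -0001,1--01,1-0-1,10--1
  m18: --010,1-01-
  m19: 1-0-1,1-01-,10--1
  m21: 1--01,10--1
  m23: 10--1 ←essential
  m25: 1--01,1-0-1
  m26: --010,-101-,1-01-
  m27: -101-,1-0-1,1-01-
  m29: 1--01 ←essential
Essential: 01--0, 01-1-, 1--01, 10--1

4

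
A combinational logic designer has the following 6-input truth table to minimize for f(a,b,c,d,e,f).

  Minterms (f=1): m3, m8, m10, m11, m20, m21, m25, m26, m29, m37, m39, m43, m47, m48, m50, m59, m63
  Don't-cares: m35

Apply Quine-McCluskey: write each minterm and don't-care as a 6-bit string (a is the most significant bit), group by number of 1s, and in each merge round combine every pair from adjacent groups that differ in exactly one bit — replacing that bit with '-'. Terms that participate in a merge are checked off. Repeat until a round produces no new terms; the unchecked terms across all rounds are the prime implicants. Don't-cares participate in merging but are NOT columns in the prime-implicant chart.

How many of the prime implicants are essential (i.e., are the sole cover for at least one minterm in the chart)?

8

Round 0: 000011✓ 001000✓ 001010✓ 001011✓ 010100✓ 010101✓ 011001✓ 011010✓ 011101✓ 100011✓ 100101✓ 100111✓ 101011✓ 101111✓ 110000✓ 110010✓ 111011✓ 111111✓
Round 1: -00011✓ -01011✓ 0-1010 00-011✓ 0010-0 00101- 01-101 01010- 011-01 1-1011✓ 1-1111✓ 10-011✓ 10-111✓ 100-11✓ 1001-1 101-11✓ 1100-0 111-11✓
Round 2: -0-011 1-1-11 10--11
PIs = {-0-011, 0-1010, 0010-0, 00101-, 01-101, 01010-, 011-01, 1-1-11, 10--11, 1001-1, 1100-0}
Coverage chart:
  m3: -0-011 ←essential
  m8: 0010-0 ←essential
  m10: 0-1010,0010-0,00101-
  m11: -0-011,00101-
  m20: 01010- ←essential
  m21: 01-101,01010-
  m25: 011-01 ←essential
  m26: 0-1010 ←essential
  m29: 01-101,011-01
  m37: 1001-1 ←essential
  m39: 10--11,1001-1
  m43: -0-011,1-1-11,10--11
  m47: 1-1-11,10--11
  m48: 1100-0 ←essential
  m50: 1100-0 ←essential
  m59: 1-1-11 ←essential
  m63: 1-1-11 ←essential
Essential: -0-011, 0-1010, 0010-0, 01010-, 011-01, 1-1-11, 1001-1, 1100-0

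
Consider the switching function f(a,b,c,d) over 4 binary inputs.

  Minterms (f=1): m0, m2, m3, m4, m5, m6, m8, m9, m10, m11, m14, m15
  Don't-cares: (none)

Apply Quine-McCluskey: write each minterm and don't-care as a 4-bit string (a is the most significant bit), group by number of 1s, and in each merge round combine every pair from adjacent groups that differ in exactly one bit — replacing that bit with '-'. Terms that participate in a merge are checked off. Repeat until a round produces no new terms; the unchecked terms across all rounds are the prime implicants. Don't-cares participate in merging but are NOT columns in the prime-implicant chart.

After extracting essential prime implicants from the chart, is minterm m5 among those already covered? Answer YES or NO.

Round 0: 0000✓ 0010✓ 0011✓ 0100✓ 0101✓ 0110✓ 1000✓ 1001✓ 1010✓ 1011✓ 1110✓ 1111✓
Round 1: -000✓ -010✓ -011✓ -110✓ 0-00✓ 0-10✓ 00-0✓ 001-✓ 01-0✓ 010- 1-10✓ 1-11✓ 10-0✓ 10-1✓ 100-✓ 101-✓ 111-✓
Round 2: --10 -0-0 -01- 0--0 1-1- 10--
PIs = {--10, -0-0, -01-, 0--0, 010-, 1-1-, 10--}
Coverage chart:
  m0: -0-0,0--0
  m2: --10,-0-0,-01-,0--0
  m3: -01- ←essential
  m4: 0--0,010-
  m5: 010- ←essential
  m6: --10,0--0
  m8: -0-0,10--
  m9: 10-- ←essential
  m10: --10,-0-0,-01-,1-1-,10--
  m11: -01-,1-1-,10--
  m14: --10,1-1-
  m15: 1-1- ←essential
Essential: -01-, 010-, 1-1-, 10--

YES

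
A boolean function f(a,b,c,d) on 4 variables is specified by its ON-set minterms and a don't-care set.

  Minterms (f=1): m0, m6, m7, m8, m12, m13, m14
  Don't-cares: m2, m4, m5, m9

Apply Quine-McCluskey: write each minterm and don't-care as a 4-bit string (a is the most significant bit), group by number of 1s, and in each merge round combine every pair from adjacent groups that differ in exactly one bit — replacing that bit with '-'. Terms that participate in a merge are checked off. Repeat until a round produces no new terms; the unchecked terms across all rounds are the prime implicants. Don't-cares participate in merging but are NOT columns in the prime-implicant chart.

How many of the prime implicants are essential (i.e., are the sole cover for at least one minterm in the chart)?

2

[col 0] 0000*, 0010*, 0100*, 0101*, 0110*, 0111*, 1000*, 1001*, 1100*, 1101*, 1110*
[col 1] -000*, -100*, -101*, -110*, 0-00*, 0-10*, 00-0*, 01-0*, 01-1*, 010-*, 011-*, 1-00*, 1-01*, 100-*, 11-0*, 110-*
[col 2] --00, -1-0, -10-, 0--0, 01--, 1-0-
Prime implicants: --00, -1-0, -10-, 0--0, 01--, 1-0-
PI chart (minterm → PIs covering it):
  0 | --00,0--0
  6 | -1-0,0--0,01--
  7 | 01--  (sole → essential)
  8 | --00,1-0-
  12 | --00,-1-0,-10-,1-0-
  13 | -10-,1-0-
  14 | -1-0  (sole → essential)
Essential prime implicants: -1-0, 01--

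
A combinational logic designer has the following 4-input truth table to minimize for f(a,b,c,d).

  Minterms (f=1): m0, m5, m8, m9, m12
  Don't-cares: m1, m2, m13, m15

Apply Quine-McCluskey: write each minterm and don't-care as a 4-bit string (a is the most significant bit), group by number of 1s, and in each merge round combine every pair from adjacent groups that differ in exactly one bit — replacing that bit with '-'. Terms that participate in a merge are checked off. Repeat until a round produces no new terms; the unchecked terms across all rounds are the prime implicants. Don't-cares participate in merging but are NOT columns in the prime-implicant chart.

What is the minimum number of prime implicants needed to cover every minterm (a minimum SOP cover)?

3

Round 0: 0000✓ 0001✓ 0010✓ 0101✓ 1000✓ 1001✓ 1100✓ 1101✓ 1111✓
Round 1: -000✓ -001✓ -101✓ 0-01✓ 00-0 000-✓ 1-00✓ 1-01✓ 100-✓ 11-1 110-✓
Round 2: --01 -00- 1-0-
PIs = {--01, -00-, 00-0, 1-0-, 11-1}
Coverage chart:
  m0: -00-,00-0
  m5: --01 ←essential
  m8: -00-,1-0-
  m9: --01,-00-,1-0-
  m12: 1-0- ←essential
Essential: --01, 1-0-
Petrick residual → -00-
Min cover (3 terms): c'd + b'c' + ac'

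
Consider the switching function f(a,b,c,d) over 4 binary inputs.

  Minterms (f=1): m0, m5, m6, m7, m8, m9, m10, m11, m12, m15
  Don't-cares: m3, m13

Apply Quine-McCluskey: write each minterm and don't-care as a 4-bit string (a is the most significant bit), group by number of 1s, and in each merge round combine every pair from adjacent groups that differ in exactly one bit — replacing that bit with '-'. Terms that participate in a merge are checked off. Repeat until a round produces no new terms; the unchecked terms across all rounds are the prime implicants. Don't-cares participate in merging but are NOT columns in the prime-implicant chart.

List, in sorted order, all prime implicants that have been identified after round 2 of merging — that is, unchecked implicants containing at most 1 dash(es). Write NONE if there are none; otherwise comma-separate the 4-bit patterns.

-000, 011-

size-2^0 implicants → 0000(✓)  0011(✓)  0101(✓)  0110(✓)  0111(✓)  1000(✓)  1001(✓)  1010(✓)  1011(✓)  1100(✓)  1101(✓)  1111(✓)
size-2^1 implicants → -000  -011(✓)  -101(✓)  -111(✓)  0-11(✓)  01-1(✓)  011-  1-00(✓)  1-01(✓)  1-11(✓)  10-0(✓)  10-1(✓)  100-(✓)  101-(✓)  11-1(✓)  110-(✓)
size-2^2 implicants → --11  -1-1  1--1  1-0-  10--
Unchecked terms (primes): --11, -000, -1-1, 011-, 1--1, 1-0-, 10--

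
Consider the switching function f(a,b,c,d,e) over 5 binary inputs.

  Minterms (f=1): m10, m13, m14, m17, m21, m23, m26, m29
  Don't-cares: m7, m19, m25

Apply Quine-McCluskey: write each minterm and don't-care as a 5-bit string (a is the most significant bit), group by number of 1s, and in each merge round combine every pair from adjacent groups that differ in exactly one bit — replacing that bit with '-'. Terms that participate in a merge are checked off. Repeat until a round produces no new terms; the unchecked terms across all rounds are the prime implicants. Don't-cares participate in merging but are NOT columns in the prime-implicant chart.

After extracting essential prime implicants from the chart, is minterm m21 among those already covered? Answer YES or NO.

NO

[col 0] 00111*, 01010*, 01101*, 01110*, 10001*, 10011*, 10101*, 10111*, 11001*, 11010*, 11101*
[col 1] -0111, -1010, -1101, 01-10, 1-001*, 1-101*, 10-01*, 10-11*, 100-1*, 101-1*, 11-01*
[col 2] 1--01, 10--1
Prime implicants: -0111, -1010, -1101, 01-10, 1--01, 10--1
PI chart (minterm → PIs covering it):
  10 | -1010,01-10
  13 | -1101  (sole → essential)
  14 | 01-10  (sole → essential)
  17 | 1--01,10--1
  21 | 1--01,10--1
  23 | -0111,10--1
  26 | -1010  (sole → essential)
  29 | -1101,1--01
Essential prime implicants: -1010, -1101, 01-10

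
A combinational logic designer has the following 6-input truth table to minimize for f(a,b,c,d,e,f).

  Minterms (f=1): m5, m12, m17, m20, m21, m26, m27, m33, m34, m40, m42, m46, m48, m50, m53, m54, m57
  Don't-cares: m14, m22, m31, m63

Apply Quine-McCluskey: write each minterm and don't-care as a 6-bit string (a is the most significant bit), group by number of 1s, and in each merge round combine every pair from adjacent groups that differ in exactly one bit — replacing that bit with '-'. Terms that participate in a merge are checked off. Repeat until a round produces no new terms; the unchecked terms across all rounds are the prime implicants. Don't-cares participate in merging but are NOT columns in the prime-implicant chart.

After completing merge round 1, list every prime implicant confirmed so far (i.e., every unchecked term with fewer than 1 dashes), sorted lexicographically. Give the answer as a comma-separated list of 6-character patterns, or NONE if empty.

100001, 111001

[col 0] 000101*, 001100*, 001110*, 010001*, 010100*, 010101*, 010110*, 011010*, 011011*, 011111*, 100001, 100010*, 101000*, 101010*, 101110*, 110000*, 110010*, 110101*, 110110*, 111001, 111111*
[col 1] -01110, -10101, -10110, -11111, 0-0101, 0011-0, 010-01, 0101-0, 01010-, 011-11, 01101-, 1-0010, 10-010, 101-10, 1010-0, 110-10, 1100-0
Prime implicants: -01110, -10101, -10110, -11111, 0-0101, 0011-0, 010-01, 0101-0, 01010-, 011-11, 01101-, 1-0010, 10-010, 100001, 101-10, 1010-0, 110-10, 1100-0, 111001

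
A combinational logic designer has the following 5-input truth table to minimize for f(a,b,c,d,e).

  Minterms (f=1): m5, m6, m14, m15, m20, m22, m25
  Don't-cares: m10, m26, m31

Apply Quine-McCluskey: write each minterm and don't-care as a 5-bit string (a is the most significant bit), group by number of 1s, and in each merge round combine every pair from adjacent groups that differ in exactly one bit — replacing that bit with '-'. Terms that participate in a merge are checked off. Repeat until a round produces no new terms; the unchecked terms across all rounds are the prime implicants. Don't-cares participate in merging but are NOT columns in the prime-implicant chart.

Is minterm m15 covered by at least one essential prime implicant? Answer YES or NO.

NO

size-2^0 implicants → 00101  00110(✓)  01010(✓)  01110(✓)  01111(✓)  10100(✓)  10110(✓)  11001  11010(✓)  11111(✓)
size-2^1 implicants → -0110  -1010  -1111  0-110  01-10  0111-  101-0
Unchecked terms (primes): -0110, -1010, -1111, 0-110, 00101, 01-10, 0111-, 101-0, 11001
Minterm coverage:
  m5 ⊆ 00101 [E]
  m6 ⊆ -0110,0-110
  m14 ⊆ 0-110,01-10,0111-
  m15 ⊆ -1111,0111-
  m20 ⊆ 101-0 [E]
  m22 ⊆ -0110,101-0
  m25 ⊆ 11001 [E]
E = {00101, 101-0, 11001}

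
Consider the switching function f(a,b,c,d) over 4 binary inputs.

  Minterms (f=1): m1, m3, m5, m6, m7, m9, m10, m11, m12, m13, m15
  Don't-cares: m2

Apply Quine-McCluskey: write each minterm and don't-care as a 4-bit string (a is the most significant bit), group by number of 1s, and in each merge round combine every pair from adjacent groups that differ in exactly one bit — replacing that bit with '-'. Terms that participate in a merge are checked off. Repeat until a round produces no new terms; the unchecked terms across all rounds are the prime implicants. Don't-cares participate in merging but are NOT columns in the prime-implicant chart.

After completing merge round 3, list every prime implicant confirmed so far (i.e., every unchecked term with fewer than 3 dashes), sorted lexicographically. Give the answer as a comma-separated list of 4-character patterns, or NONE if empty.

size-2^0 implicants → 0001(✓)  0010(✓)  0011(✓)  0101(✓)  0110(✓)  0111(✓)  1001(✓)  1010(✓)  1011(✓)  1100(✓)  1101(✓)  1111(✓)
size-2^1 implicants → -001(✓)  -010(✓)  -011(✓)  -101(✓)  -111(✓)  0-01(✓)  0-10(✓)  0-11(✓)  00-1(✓)  001-(✓)  01-1(✓)  011-(✓)  1-01(✓)  1-11(✓)  10-1(✓)  101-(✓)  11-1(✓)  110-
size-2^2 implicants → --01(✓)  --11(✓)  -0-1(✓)  -01-  -1-1(✓)  0--1(✓)  0-1-  1--1(✓)
size-2^3 implicants → ---1
Unchecked terms (primes): ---1, -01-, 0-1-, 110-

-01-, 0-1-, 110-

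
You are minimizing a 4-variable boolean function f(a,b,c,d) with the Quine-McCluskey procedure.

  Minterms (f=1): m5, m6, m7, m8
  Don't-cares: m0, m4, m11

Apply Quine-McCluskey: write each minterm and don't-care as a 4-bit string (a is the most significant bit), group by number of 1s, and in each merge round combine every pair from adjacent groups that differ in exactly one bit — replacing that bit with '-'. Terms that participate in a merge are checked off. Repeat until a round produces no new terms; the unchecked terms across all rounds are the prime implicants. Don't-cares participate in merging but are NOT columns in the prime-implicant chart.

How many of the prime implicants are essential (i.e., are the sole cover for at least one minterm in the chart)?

2

[col 0] 0000*, 0100*, 0101*, 0110*, 0111*, 1000*, 1011
[col 1] -000, 0-00, 01-0*, 01-1*, 010-*, 011-*
[col 2] 01--
Prime implicants: -000, 0-00, 01--, 1011
PI chart (minterm → PIs covering it):
  5 | 01--  (sole → essential)
  6 | 01--  (sole → essential)
  7 | 01--  (sole → essential)
  8 | -000  (sole → essential)
Essential prime implicants: -000, 01--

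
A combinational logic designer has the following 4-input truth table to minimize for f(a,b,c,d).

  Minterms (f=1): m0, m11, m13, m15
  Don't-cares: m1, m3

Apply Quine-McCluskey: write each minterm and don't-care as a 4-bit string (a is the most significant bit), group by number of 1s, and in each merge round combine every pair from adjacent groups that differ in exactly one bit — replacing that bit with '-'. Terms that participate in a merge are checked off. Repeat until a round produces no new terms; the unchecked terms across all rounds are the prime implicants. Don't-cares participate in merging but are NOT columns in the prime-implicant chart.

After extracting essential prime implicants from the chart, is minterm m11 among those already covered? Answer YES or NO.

NO

[col 0] 0000*, 0001*, 0011*, 1011*, 1101*, 1111*
[col 1] -011, 00-1, 000-, 1-11, 11-1
Prime implicants: -011, 00-1, 000-, 1-11, 11-1
PI chart (minterm → PIs covering it):
  0 | 000-  (sole → essential)
  11 | -011,1-11
  13 | 11-1  (sole → essential)
  15 | 1-11,11-1
Essential prime implicants: 000-, 11-1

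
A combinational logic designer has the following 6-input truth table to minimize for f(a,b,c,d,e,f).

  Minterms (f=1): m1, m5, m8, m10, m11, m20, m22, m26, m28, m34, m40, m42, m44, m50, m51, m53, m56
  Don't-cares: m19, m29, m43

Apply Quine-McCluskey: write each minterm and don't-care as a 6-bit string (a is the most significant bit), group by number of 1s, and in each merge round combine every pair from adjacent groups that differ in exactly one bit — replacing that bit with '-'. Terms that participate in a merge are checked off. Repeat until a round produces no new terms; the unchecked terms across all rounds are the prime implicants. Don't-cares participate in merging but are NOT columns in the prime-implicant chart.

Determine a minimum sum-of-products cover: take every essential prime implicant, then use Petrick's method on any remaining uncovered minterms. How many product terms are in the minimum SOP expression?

11

size-2^0 implicants → 000001(✓)  000101(✓)  001000(✓)  001010(✓)  001011(✓)  010011(✓)  010100(✓)  010110(✓)  011010(✓)  011100(✓)  011101(✓)  100010(✓)  101000(✓)  101010(✓)  101011(✓)  101100(✓)  110010(✓)  110011(✓)  110101  111000(✓)
size-2^1 implicants → -01000(✓)  -01010(✓)  -01011(✓)  -10011  0-1010  000-01  0010-0(✓)  00101-(✓)  01-100  0101-0  01110-  1-0010  1-1000  10-010  101-00  1010-0(✓)  10101-(✓)  11001-
size-2^2 implicants → -010-0  -0101-
Unchecked terms (primes): -010-0, -0101-, -10011, 0-1010, 000-01, 01-100, 0101-0, 01110-, 1-0010, 1-1000, 10-010, 101-00, 11001-, 110101
Minterm coverage:
  m1 ⊆ 000-01 [E]
  m5 ⊆ 000-01 [E]
  m8 ⊆ -010-0 [E]
  m10 ⊆ -010-0,-0101-,0-1010
  m11 ⊆ -0101- [E]
  m20 ⊆ 01-100,0101-0
  m22 ⊆ 0101-0 [E]
  m26 ⊆ 0-1010 [E]
  m28 ⊆ 01-100,01110-
  m34 ⊆ 1-0010,10-010
  m40 ⊆ -010-0,1-1000,101-00
  m42 ⊆ -010-0,-0101-,10-010
  m44 ⊆ 101-00 [E]
  m50 ⊆ 1-0010,11001-
  m51 ⊆ -10011,11001-
  m53 ⊆ 110101 [E]
  m56 ⊆ 1-1000 [E]
E = {-010-0, -0101-, 0-1010, 000-01, 0101-0, 1-1000, 101-00, 110101}
Petrick residual → -10011, 01-100, 1-0010
Cover = b'cd'f' + b'cd'e + bc'd'ef + a'cd'ef' + a'b'c'e'f + a'bde'f' + a'bc'df' + ac'd'ef' + acd'e'f' + ab'ce'f' + abc'de'f  |cover|=11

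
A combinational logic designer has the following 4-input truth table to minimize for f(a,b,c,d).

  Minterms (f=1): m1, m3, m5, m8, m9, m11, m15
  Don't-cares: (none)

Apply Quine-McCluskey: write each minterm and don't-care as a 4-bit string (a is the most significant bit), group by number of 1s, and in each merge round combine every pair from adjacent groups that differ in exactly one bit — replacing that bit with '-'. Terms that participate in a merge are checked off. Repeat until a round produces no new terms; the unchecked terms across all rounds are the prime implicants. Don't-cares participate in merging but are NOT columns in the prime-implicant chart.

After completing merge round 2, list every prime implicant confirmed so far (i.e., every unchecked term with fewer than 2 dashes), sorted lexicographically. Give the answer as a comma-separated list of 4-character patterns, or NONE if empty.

0-01, 1-11, 100-

size-2^0 implicants → 0001(✓)  0011(✓)  0101(✓)  1000(✓)  1001(✓)  1011(✓)  1111(✓)
size-2^1 implicants → -001(✓)  -011(✓)  0-01  00-1(✓)  1-11  10-1(✓)  100-
size-2^2 implicants → -0-1
Unchecked terms (primes): -0-1, 0-01, 1-11, 100-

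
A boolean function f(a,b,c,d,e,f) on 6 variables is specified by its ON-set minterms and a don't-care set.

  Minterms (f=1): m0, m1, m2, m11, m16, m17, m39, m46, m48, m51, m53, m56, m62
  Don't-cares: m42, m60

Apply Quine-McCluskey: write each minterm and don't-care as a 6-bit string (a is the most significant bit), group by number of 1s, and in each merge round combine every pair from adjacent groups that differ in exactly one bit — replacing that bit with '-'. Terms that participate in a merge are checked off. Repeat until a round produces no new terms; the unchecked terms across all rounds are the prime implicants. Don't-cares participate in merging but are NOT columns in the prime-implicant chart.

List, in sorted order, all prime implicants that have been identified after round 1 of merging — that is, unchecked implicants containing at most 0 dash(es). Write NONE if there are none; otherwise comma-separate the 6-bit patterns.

size-2^0 implicants → 000000(✓)  000001(✓)  000010(✓)  001011  010000(✓)  010001(✓)  100111  101010(✓)  101110(✓)  110000(✓)  110011  110101  111000(✓)  111100(✓)  111110(✓)
size-2^1 implicants → -10000  0-0000(✓)  0-0001(✓)  0000-0  00000-(✓)  01000-(✓)  1-1110  101-10  11-000  111-00  1111-0
size-2^2 implicants → 0-000-
Unchecked terms (primes): -10000, 0-000-, 0000-0, 001011, 1-1110, 100111, 101-10, 11-000, 110011, 110101, 111-00, 1111-0

001011, 100111, 110011, 110101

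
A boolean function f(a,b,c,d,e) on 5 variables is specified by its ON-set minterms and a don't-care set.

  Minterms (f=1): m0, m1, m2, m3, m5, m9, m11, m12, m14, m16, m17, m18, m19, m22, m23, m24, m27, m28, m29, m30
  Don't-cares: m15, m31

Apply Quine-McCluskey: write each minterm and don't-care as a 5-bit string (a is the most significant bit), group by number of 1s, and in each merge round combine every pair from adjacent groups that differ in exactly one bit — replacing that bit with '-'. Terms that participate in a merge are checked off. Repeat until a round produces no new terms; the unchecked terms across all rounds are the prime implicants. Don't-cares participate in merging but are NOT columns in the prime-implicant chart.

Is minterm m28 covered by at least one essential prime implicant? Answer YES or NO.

YES

size-2^0 implicants → 00000(✓)  00001(✓)  00010(✓)  00011(✓)  00101(✓)  01001(✓)  01011(✓)  01100(✓)  01110(✓)  01111(✓)  10000(✓)  10001(✓)  10010(✓)  10011(✓)  10110(✓)  10111(✓)  11000(✓)  11011(✓)  11100(✓)  11101(✓)  11110(✓)  11111(✓)
size-2^1 implicants → -0000(✓)  -0001(✓)  -0010(✓)  -0011(✓)  -1011(✓)  -1100(✓)  -1110(✓)  -1111(✓)  0-001(✓)  0-011(✓)  00-01  000-0(✓)  000-1(✓)  0000-(✓)  0001-(✓)  01-11(✓)  010-1(✓)  011-0(✓)  0111-(✓)  1-000  1-011(✓)  1-110(✓)  1-111(✓)  10-10(✓)  10-11(✓)  100-0(✓)  100-1(✓)  1000-(✓)  1001-(✓)  1011-(✓)  11-00  11-11(✓)  111-0(✓)  111-1(✓)  1110-(✓)  1111-(✓)
size-2^2 implicants → --011  -00-0(✓)  -00-1(✓)  -000-(✓)  -001-(✓)  -1-11  -11-0  -111-  0-0-1  000--(✓)  1--11  1-11-  10-1-  100--(✓)  111--
size-2^3 implicants → -00--
Unchecked terms (primes): --011, -00--, -1-11, -11-0, -111-, 0-0-1, 00-01, 1--11, 1-000, 1-11-, 10-1-, 11-00, 111--
Minterm coverage:
  m0 ⊆ -00-- [E]
  m1 ⊆ -00--,0-0-1,00-01
  m2 ⊆ -00-- [E]
  m3 ⊆ --011,-00--,0-0-1
  m5 ⊆ 00-01 [E]
  m9 ⊆ 0-0-1 [E]
  m11 ⊆ --011,-1-11,0-0-1
  m12 ⊆ -11-0 [E]
  m14 ⊆ -11-0,-111-
  m16 ⊆ -00--,1-000
  m17 ⊆ -00-- [E]
  m18 ⊆ -00--,10-1-
  m19 ⊆ --011,-00--,1--11,10-1-
  m22 ⊆ 1-11-,10-1-
  m23 ⊆ 1--11,1-11-,10-1-
  m24 ⊆ 1-000,11-00
  m27 ⊆ --011,-1-11,1--11
  m28 ⊆ -11-0,11-00,111--
  m29 ⊆ 111-- [E]
  m30 ⊆ -11-0,-111-,1-11-,111--
E = {-00--, -11-0, 0-0-1, 00-01, 111--}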